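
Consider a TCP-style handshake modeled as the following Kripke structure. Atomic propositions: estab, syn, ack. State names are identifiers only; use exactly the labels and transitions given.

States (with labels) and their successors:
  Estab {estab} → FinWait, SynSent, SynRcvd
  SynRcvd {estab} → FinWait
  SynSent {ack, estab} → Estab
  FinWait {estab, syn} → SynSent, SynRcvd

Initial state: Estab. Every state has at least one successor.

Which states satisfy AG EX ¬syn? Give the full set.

States satisfying EX ¬syn: {Estab, SynSent, FinWait}.
States satisfying AG EX ¬syn: ∅.

none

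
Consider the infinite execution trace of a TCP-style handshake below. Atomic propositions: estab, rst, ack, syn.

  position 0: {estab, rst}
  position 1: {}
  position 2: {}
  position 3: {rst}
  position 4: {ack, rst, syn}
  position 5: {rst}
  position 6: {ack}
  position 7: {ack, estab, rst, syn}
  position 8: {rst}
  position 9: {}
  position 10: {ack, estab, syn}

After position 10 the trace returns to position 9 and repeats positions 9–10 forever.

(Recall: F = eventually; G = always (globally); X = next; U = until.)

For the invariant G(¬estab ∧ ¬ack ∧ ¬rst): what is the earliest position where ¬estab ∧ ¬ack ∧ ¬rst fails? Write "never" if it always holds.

At position 0 the labels are {estab, rst}, so ¬estab ∧ ¬ack ∧ ¬rst is false there. This is the first violation.

0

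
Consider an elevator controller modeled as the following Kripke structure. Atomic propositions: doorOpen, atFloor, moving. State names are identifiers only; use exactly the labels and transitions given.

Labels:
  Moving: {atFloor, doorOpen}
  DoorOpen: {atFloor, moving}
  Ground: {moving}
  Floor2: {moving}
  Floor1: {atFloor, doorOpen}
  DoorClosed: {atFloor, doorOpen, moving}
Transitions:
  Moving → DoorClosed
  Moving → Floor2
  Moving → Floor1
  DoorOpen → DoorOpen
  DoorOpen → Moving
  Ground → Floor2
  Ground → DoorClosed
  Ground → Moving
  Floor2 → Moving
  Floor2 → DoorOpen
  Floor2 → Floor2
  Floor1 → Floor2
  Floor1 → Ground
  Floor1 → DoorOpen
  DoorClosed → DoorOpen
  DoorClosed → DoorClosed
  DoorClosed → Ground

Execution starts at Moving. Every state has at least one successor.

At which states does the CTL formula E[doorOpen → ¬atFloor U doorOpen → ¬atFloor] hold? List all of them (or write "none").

{DoorOpen, Ground, Floor2}

States satisfying doorOpen → ¬atFloor: {DoorOpen, Ground, Floor2}.
States satisfying E[doorOpen → ¬atFloor U doorOpen → ¬atFloor]: {DoorOpen, Ground, Floor2}.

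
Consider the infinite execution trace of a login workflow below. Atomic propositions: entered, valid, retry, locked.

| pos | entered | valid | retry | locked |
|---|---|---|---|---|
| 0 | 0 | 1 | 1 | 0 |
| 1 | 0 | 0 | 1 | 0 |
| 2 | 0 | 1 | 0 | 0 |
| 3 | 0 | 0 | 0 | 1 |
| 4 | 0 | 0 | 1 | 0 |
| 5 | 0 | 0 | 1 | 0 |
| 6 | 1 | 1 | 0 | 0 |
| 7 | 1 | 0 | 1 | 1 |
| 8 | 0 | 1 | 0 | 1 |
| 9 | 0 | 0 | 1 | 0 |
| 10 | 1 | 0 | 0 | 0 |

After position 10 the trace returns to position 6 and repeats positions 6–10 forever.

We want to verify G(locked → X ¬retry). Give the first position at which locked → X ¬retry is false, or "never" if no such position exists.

3

Check locked → X ¬retry at each position in order: 0 ✓, 1 ✓, 2 ✓.
At position 3 the labels are {locked} and the next position 4 has {retry}, so locked → X ¬retry is false there. This is the first violation.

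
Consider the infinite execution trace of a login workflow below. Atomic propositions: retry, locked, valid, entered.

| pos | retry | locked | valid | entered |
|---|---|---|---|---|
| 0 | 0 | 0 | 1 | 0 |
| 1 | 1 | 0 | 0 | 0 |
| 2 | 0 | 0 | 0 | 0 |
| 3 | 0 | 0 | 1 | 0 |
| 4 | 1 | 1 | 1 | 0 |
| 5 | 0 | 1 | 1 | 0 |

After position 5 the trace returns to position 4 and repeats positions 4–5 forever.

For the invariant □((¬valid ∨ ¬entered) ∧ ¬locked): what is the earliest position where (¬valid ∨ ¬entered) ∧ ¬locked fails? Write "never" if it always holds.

Check (¬valid ∨ ¬entered) ∧ ¬locked at each position in order: 0 ✓, 1 ✓, 2 ✓, 3 ✓.
At position 4 the labels are {locked, retry, valid}, so (¬valid ∨ ¬entered) ∧ ¬locked is false there. This is the first violation.

4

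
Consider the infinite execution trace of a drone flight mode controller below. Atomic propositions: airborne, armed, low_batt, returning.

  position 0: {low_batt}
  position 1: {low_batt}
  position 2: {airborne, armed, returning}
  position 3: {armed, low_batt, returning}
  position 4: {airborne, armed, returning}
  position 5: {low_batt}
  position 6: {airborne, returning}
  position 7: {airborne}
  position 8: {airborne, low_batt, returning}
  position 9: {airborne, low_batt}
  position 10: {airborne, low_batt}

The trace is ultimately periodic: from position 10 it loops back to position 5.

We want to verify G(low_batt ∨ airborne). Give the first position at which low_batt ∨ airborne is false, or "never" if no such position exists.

never

low_batt ∨ airborne holds at every position 0..10, and those are all the positions the trace ever visits, so the invariant G(low_batt ∨ airborne) is never violated.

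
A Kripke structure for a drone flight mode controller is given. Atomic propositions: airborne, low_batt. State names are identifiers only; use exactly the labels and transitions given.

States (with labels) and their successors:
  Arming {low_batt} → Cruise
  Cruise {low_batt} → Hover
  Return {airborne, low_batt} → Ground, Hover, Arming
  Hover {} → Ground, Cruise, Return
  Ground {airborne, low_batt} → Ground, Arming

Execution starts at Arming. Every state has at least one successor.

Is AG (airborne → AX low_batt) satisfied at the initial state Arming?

States satisfying airborne → AX low_batt: {Arming, Cruise, Hover, Ground}.
States satisfying AG (airborne → AX low_batt): ∅.
Return is reachable from Arming and violates airborne → AX low_batt, so AG fails at Arming.
Arming ∉ Sat(AG (airborne → AX low_batt)).

Violated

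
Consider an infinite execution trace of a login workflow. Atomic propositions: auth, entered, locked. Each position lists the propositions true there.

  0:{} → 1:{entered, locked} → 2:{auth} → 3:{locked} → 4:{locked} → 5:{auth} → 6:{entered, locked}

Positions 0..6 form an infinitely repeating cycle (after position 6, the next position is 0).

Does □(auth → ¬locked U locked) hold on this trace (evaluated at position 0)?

auth → ¬locked U locked holds at every position 0..6, and those are all positions ever visited, so □(auth → ¬locked U locked) holds.
Positions where auth holds: 2, 5.
Check ¬locked U locked at each: 2→ok, 5→ok.

Yes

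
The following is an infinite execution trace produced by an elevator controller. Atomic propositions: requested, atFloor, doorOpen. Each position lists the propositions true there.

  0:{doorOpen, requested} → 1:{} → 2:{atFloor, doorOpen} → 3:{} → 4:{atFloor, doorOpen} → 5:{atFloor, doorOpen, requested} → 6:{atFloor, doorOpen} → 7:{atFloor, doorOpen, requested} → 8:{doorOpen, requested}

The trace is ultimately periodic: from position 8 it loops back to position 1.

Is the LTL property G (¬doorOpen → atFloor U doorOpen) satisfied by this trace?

¬doorOpen → atFloor U doorOpen must hold at every position from 0 onward. It fails at position 1, so G (¬doorOpen → atFloor U doorOpen) is false.
Positions where ¬doorOpen holds: 1, 3.
Check atFloor U doorOpen at each: 1→fails, 3→fails.

Violated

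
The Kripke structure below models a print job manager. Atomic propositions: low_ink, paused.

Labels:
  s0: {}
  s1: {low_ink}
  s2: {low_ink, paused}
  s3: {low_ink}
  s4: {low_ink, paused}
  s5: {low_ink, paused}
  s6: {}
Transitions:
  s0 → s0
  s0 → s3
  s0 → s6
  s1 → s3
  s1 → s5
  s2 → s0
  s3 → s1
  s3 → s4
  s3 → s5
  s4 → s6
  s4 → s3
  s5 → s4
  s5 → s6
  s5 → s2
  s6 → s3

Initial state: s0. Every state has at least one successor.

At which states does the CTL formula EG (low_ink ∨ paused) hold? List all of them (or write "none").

States satisfying low_ink ∨ paused: {s1, s2, s3, s4, s5}.
States satisfying EG (low_ink ∨ paused): {s1, s3, s4, s5}.

{s1, s3, s4, s5}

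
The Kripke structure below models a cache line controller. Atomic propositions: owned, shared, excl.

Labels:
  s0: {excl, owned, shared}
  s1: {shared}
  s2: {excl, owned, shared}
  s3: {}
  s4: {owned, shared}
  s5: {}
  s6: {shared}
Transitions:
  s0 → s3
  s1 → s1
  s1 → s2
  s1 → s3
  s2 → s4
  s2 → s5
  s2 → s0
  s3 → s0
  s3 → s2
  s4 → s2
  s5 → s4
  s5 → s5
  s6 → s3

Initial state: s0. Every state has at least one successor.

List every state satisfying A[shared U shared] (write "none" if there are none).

{s0, s1, s2, s4, s6}

States satisfying shared: {s0, s1, s2, s4, s6}.
States satisfying A[shared U shared]: {s0, s1, s2, s4, s6}.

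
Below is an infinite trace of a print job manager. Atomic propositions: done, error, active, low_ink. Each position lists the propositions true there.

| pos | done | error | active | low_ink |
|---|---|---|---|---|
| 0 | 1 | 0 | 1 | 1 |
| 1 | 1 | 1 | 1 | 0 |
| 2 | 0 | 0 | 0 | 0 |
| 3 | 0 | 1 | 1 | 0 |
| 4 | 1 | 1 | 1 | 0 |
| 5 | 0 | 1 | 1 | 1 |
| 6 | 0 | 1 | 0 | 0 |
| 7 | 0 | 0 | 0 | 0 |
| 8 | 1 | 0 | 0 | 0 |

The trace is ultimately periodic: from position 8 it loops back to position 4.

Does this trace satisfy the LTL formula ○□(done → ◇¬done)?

The position after 0 is 1; □(done → ◇¬done) is true there.

Yes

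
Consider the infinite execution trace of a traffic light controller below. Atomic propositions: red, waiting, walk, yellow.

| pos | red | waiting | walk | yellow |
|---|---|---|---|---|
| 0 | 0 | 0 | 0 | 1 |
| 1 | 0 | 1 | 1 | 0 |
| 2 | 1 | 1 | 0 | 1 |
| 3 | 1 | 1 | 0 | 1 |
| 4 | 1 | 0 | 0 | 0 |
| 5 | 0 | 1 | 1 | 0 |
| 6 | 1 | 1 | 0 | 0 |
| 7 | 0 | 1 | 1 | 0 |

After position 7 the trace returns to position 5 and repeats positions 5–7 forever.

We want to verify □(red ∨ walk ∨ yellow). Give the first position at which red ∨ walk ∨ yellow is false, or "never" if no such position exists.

never

red ∨ walk ∨ yellow holds at every position 0..7, and those are all the positions the trace ever visits, so the invariant □(red ∨ walk ∨ yellow) is never violated.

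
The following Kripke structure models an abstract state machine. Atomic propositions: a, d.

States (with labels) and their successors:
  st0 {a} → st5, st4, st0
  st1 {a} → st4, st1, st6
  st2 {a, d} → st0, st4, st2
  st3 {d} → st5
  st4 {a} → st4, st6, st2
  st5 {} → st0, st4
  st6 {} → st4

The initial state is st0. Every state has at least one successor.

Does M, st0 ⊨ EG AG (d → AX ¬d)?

Violated

States satisfying AG (d → AX ¬d): ∅.
States satisfying EG AG (d → AX ¬d): ∅.
No suitable path/successor from st0 witnesses the formula.
st0 ∉ Sat(EG AG (d → AX ¬d)).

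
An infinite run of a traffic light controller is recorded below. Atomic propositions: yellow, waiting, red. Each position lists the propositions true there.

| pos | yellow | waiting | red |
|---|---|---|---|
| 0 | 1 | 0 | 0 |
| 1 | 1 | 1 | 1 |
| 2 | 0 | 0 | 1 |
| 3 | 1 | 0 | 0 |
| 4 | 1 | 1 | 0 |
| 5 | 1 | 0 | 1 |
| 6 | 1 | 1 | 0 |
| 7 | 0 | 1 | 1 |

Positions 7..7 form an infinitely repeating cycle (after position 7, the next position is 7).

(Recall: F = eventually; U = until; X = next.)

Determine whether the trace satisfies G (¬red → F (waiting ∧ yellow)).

¬red → F (waiting ∧ yellow) holds at every position 0..7, and those are all positions ever visited, so G (¬red → F (waiting ∧ yellow)) holds.
Positions where ¬red holds: 0, 3, 4, 6.
Check F (waiting ∧ yellow) at each: 0→ok, 3→ok, 4→ok, 6→ok.

Satisfied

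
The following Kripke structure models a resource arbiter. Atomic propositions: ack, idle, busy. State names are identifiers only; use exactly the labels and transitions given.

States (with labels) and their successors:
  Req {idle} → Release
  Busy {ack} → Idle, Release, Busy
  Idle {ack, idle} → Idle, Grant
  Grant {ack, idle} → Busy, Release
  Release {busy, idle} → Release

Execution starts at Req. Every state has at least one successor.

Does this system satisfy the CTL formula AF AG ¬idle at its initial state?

Does not hold

States satisfying AG ¬idle: ∅.
States satisfying AF AG ¬idle: ∅.
There is a path from Req along which AG ¬idle never holds.
Req ∉ Sat(AF AG ¬idle).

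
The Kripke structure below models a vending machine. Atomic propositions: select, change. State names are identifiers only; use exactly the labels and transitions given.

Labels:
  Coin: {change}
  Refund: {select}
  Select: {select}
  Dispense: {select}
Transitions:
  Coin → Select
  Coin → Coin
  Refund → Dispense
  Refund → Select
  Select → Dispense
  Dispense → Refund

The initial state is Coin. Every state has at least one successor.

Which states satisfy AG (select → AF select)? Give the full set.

States satisfying select → AF select: {Coin, Refund, Select, Dispense}.
States satisfying AG (select → AF select): {Coin, Refund, Select, Dispense}.

{Coin, Refund, Select, Dispense}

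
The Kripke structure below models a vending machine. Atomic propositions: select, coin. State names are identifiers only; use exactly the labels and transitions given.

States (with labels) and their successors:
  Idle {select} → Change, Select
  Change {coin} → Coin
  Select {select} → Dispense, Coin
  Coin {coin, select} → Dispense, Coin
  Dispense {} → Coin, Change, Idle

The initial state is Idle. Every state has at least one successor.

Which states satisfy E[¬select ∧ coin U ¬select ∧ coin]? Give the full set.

States satisfying ¬select ∧ coin: {Change}.
States satisfying E[¬select ∧ coin U ¬select ∧ coin]: {Change}.

{Change}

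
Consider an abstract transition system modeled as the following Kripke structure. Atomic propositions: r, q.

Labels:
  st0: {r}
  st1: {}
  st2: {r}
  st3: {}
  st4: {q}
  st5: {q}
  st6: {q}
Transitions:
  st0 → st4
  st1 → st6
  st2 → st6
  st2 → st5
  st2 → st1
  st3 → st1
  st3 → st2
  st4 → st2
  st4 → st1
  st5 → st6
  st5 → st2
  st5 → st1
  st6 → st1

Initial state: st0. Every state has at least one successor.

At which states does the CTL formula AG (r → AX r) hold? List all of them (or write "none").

{st1, st6}

States satisfying r → AX r: {st1, st3, st4, st5, st6}.
States satisfying AG (r → AX r): {st1, st6}.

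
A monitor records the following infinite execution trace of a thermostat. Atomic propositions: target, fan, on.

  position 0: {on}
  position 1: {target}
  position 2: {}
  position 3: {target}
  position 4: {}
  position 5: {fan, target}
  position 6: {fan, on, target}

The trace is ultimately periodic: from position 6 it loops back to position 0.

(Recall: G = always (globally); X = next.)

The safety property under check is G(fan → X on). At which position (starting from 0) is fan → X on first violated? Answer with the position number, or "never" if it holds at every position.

fan → X on holds at every position 0..6, and those are all the positions the trace ever visits, so the invariant G(fan → X on) is never violated.

never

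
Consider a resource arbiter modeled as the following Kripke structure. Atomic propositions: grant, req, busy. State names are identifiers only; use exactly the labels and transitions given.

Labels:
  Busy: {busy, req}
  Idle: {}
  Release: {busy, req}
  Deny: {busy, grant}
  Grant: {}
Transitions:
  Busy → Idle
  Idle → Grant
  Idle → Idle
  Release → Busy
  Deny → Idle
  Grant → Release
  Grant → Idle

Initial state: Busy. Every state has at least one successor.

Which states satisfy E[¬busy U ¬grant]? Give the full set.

{Busy, Idle, Release, Grant}

States satisfying ¬busy: {Idle, Grant}.
States satisfying ¬grant: {Busy, Idle, Release, Grant}.
States satisfying E[¬busy U ¬grant]: {Busy, Idle, Release, Grant}.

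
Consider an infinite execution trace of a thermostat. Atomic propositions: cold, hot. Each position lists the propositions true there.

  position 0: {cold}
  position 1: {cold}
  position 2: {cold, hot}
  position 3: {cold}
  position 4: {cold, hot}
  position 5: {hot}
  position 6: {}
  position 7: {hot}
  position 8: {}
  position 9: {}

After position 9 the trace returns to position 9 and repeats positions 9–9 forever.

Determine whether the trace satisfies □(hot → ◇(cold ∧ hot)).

Violated

hot → ◇(cold ∧ hot) must hold at every position from 0 onward. It fails at position 5, so □(hot → ◇(cold ∧ hot)) is false.
Positions where hot holds: 2, 4, 5, 7.
Check ◇(cold ∧ hot) at each: 2→ok, 4→ok, 5→fails, 7→fails.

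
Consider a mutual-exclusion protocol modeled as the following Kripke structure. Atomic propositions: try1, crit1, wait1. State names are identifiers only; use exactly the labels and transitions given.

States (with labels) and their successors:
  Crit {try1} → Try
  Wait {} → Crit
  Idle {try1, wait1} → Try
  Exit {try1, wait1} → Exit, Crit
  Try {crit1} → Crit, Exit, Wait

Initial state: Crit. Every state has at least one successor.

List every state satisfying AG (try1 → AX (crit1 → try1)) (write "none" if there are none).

none

States satisfying try1 → AX (crit1 → try1): {Wait, Exit, Try}.
States satisfying AG (try1 → AX (crit1 → try1)): ∅.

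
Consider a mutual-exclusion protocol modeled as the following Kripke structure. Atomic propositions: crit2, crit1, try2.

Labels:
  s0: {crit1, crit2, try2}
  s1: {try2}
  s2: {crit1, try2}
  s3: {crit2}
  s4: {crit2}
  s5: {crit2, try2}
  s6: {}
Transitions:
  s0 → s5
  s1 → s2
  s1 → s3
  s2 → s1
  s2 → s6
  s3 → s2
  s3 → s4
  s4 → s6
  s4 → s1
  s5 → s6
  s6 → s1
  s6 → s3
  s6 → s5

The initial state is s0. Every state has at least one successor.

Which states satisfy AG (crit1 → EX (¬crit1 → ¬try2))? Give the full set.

{s1, s2, s3, s4, s5, s6}

States satisfying crit1 → EX (¬crit1 → ¬try2): {s1, s2, s3, s4, s5, s6}.
States satisfying AG (crit1 → EX (¬crit1 → ¬try2)): {s1, s2, s3, s4, s5, s6}.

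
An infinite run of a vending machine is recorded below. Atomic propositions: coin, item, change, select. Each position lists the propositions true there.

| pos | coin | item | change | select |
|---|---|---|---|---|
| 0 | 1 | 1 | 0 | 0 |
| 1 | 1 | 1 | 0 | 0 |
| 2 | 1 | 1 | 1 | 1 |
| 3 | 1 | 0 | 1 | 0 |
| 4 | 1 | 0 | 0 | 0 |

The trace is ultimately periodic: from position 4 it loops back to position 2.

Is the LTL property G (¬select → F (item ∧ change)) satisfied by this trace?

¬select → F (item ∧ change) holds at every position 0..4, and those are all positions ever visited, so G (¬select → F (item ∧ change)) holds.
Positions where ¬select holds: 0, 1, 3, 4.
Check F (item ∧ change) at each: 0→ok, 1→ok, 3→ok, 4→ok.

Holds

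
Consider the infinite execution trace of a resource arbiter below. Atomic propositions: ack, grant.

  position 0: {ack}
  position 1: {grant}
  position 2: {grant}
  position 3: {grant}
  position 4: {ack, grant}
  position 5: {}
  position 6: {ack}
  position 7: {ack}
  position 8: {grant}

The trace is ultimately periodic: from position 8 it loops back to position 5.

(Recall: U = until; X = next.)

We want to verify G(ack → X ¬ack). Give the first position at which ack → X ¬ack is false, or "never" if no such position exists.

6

Check ack → X ¬ack at each position in order: 0 ✓, 1 ✓, 2 ✓, 3 ✓, 4 ✓, 5 ✓.
At position 6 the labels are {ack} and the next position 7 has {ack}, so ack → X ¬ack is false there. This is the first violation.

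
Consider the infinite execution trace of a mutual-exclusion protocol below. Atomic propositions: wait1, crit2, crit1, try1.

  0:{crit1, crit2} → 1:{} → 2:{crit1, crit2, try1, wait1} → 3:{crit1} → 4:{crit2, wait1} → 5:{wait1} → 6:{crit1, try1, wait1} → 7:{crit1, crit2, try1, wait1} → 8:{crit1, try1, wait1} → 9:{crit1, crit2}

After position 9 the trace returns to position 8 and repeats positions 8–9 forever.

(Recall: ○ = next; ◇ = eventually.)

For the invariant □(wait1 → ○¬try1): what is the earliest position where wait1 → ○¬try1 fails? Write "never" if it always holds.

Check wait1 → ○¬try1 at each position in order: 0 ✓, 1 ✓, 2 ✓, 3 ✓, 4 ✓.
At position 5 the labels are {wait1} and the next position 6 has {crit1, try1, wait1}, so wait1 → ○¬try1 is false there. This is the first violation.

5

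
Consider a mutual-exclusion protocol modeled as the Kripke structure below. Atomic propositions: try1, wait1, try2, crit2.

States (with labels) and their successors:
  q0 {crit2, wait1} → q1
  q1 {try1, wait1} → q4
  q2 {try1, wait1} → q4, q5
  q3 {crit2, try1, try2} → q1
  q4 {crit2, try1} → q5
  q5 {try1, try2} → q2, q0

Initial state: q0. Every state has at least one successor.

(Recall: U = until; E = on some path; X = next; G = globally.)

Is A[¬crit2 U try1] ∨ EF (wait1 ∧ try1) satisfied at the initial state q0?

States satisfying ¬crit2: {q1, q2, q5}.
States satisfying try1: {q1, q2, q3, q4, q5}.
States satisfying A[¬crit2 U try1]: {q1, q2, q3, q4, q5}.
States satisfying wait1 ∧ try1: {q1, q2}.
States satisfying EF (wait1 ∧ try1): {q0, q1, q2, q3, q4, q5}.
States satisfying A[¬crit2 U try1] ∨ EF (wait1 ∧ try1): {q0, q1, q2, q3, q4, q5}.
q0 ∈ Sat(A[¬crit2 U try1] ∨ EF (wait1 ∧ try1)).

Yes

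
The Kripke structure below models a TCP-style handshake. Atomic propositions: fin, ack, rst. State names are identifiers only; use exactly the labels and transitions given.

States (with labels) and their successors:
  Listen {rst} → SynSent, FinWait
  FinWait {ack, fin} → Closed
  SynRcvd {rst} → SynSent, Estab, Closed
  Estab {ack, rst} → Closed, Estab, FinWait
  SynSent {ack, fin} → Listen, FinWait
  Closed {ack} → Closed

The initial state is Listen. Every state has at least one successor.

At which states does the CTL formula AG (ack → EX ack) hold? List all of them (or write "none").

{Listen, FinWait, SynRcvd, Estab, SynSent, Closed}

States satisfying ack → EX ack: {Listen, FinWait, SynRcvd, Estab, SynSent, Closed}.
States satisfying AG (ack → EX ack): {Listen, FinWait, SynRcvd, Estab, SynSent, Closed}.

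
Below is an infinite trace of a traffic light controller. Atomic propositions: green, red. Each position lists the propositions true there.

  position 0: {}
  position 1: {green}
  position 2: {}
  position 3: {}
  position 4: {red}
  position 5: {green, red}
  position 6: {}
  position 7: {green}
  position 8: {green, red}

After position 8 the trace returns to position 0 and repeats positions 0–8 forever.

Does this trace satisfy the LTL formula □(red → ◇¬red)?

Yes

red → ◇¬red holds at every position 0..8, and those are all positions ever visited, so □(red → ◇¬red) holds.
Positions where red holds: 4, 5, 8.
Check ◇¬red at each: 4→ok, 5→ok, 8→ok.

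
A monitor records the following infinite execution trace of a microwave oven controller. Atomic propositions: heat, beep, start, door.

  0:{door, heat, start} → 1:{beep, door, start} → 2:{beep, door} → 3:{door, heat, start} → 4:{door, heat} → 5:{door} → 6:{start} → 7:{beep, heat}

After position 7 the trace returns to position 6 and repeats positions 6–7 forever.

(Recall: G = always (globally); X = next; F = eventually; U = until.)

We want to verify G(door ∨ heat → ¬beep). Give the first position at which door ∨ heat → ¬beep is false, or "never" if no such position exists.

Check door ∨ heat → ¬beep at each position in order: 0 ✓.
At position 1 the labels are {beep, door, start}, so door ∨ heat → ¬beep is false there. This is the first violation.

1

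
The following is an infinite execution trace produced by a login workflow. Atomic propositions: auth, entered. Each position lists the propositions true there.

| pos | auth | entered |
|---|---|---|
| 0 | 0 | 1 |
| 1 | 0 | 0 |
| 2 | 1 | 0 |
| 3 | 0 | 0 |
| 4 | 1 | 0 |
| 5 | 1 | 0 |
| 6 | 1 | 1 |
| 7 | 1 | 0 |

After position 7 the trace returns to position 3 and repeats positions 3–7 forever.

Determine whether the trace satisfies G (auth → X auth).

auth → X auth must hold at every position from 0 onward. It fails at position 2, so G (auth → X auth) is false.
Positions where auth holds: 2, 4, 5, 6, 7.
Check X auth at each: 2→fails, 4→ok, 5→ok, 6→ok, 7→fails.

No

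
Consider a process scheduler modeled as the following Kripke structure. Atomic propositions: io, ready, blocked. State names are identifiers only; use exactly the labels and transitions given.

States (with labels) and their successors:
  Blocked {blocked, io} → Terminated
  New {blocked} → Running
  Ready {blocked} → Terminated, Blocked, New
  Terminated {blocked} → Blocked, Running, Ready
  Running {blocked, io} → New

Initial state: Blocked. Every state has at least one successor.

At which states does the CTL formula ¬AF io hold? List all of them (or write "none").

{Ready, Terminated}

States satisfying io: {Blocked, Running}.
States satisfying AF io: {Blocked, New, Running}.
States satisfying ¬AF io: {Ready, Terminated}.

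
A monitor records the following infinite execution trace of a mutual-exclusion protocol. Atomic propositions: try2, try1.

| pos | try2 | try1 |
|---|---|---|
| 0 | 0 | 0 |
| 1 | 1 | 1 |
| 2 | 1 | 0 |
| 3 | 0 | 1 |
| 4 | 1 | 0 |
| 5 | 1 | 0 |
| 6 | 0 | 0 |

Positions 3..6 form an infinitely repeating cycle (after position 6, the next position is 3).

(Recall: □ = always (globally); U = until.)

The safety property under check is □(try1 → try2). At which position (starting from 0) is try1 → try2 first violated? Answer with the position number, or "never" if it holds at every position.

Check try1 → try2 at each position in order: 0 ✓, 1 ✓, 2 ✓.
At position 3 the labels are {try1}, so try1 → try2 is false there. This is the first violation.

3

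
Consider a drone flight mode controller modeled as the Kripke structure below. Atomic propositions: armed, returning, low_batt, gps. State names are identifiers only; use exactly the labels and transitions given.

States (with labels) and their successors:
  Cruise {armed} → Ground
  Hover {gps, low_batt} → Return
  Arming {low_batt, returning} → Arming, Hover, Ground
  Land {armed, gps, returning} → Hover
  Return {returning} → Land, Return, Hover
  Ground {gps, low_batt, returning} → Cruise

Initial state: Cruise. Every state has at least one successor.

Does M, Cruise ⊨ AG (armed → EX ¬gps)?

Violated

States satisfying armed → EX ¬gps: {Hover, Arming, Return, Ground}.
States satisfying AG (armed → EX ¬gps): ∅.
Cruise is reachable from Cruise and violates armed → EX ¬gps, so AG fails at Cruise.
Cruise ∉ Sat(AG (armed → EX ¬gps)).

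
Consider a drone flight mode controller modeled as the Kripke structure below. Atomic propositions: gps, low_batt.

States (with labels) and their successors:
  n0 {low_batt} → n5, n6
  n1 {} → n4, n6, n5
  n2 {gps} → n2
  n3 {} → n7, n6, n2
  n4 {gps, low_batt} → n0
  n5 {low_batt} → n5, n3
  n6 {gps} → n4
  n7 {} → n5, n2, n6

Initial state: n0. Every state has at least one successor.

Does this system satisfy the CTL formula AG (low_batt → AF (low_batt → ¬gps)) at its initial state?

Yes

States satisfying low_batt → AF (low_batt → ¬gps): {n0, n1, n2, n3, n4, n5, n6, n7}.
States satisfying AG (low_batt → AF (low_batt → ¬gps)): {n0, n1, n2, n3, n4, n5, n6, n7}.
Every state reachable from n0 satisfies low_batt → AF (low_batt → ¬gps).
n0 ∈ Sat(AG (low_batt → AF (low_batt → ¬gps))).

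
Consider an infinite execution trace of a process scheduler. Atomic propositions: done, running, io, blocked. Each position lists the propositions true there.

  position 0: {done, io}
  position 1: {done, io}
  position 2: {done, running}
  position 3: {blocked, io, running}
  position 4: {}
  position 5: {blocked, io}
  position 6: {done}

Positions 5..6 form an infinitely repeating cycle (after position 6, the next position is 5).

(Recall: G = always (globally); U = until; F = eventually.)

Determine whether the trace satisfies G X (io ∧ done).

X (io ∧ done) must hold at every position from 0 onward. It fails at position 1, so G X (io ∧ done) is false.

Violated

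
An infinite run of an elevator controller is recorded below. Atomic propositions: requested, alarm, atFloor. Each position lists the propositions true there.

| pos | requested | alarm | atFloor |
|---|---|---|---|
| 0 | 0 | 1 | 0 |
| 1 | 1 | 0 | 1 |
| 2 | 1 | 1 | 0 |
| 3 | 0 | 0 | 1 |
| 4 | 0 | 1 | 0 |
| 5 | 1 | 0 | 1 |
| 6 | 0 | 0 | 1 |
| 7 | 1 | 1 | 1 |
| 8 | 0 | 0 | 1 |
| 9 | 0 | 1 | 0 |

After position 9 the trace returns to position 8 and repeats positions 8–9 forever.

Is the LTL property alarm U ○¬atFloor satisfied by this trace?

Satisfied

Walking from position 0: ○¬atFloor first holds at position 1, and alarm holds at every earlier position along the way, so alarm U ○¬atFloor holds.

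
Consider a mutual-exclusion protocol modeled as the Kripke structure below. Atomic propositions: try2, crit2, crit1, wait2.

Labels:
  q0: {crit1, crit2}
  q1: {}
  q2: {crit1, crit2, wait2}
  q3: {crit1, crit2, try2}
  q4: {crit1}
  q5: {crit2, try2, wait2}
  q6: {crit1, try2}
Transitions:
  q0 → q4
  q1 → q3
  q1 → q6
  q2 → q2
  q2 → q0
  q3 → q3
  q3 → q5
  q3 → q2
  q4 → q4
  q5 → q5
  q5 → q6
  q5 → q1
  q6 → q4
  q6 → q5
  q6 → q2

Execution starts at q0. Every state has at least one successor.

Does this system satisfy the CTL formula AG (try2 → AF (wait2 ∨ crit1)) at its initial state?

States satisfying try2 → AF (wait2 ∨ crit1): {q0, q1, q2, q3, q4, q5, q6}.
States satisfying AG (try2 → AF (wait2 ∨ crit1)): {q0, q1, q2, q3, q4, q5, q6}.
Every state reachable from q0 satisfies try2 → AF (wait2 ∨ crit1).
q0 ∈ Sat(AG (try2 → AF (wait2 ∨ crit1))).

Yes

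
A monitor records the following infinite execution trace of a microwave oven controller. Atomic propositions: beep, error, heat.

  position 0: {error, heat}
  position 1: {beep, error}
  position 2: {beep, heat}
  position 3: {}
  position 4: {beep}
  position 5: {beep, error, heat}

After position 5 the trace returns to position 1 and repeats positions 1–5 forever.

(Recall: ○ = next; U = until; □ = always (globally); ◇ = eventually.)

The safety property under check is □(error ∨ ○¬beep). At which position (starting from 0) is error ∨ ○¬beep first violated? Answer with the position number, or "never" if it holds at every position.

Check error ∨ ○¬beep at each position in order: 0 ✓, 1 ✓, 2 ✓.
At position 3 the labels are {} and the next position 4 has {beep}, so error ∨ ○¬beep is false there. This is the first violation.

3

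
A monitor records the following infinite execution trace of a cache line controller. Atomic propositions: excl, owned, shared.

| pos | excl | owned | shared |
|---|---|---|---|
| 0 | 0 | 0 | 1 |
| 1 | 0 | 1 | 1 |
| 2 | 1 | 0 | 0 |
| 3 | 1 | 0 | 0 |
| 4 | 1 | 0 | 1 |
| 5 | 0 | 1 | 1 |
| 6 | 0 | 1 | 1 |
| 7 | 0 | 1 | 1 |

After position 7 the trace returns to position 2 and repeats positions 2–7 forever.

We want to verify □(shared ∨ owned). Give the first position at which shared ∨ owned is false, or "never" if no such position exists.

Check shared ∨ owned at each position in order: 0 ✓, 1 ✓.
At position 2 the labels are {excl}, so shared ∨ owned is false there. This is the first violation.

2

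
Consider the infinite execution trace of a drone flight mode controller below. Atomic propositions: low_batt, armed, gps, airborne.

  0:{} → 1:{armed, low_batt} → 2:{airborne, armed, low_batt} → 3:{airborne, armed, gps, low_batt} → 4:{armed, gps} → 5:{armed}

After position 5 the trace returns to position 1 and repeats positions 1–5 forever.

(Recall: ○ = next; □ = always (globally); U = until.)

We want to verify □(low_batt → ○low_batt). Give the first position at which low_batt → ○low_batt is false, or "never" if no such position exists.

Check low_batt → ○low_batt at each position in order: 0 ✓, 1 ✓, 2 ✓.
At position 3 the labels are {airborne, armed, gps, low_batt} and the next position 4 has {armed, gps}, so low_batt → ○low_batt is false there. This is the first violation.

3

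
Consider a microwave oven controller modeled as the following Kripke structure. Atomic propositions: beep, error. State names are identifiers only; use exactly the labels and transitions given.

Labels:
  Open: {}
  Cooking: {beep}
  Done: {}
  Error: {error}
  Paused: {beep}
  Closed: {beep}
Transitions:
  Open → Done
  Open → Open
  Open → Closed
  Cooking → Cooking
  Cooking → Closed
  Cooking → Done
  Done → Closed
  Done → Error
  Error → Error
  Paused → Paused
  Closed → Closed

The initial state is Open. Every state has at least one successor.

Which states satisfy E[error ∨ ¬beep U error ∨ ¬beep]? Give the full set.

{Open, Done, Error}

States satisfying error ∨ ¬beep: {Open, Done, Error}.
States satisfying E[error ∨ ¬beep U error ∨ ¬beep]: {Open, Done, Error}.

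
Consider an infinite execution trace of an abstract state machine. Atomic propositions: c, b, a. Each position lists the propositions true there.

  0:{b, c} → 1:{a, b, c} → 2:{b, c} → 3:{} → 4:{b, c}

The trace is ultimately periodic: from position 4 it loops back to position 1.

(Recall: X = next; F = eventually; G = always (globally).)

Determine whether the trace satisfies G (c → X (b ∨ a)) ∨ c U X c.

c → X (b ∨ a) must hold at every position from 0 onward. It fails at position 2, so G (c → X (b ∨ a)) is false.
Positions where c holds: 0, 1, 2, 4.
Check X (b ∨ a) at each: 0→ok, 1→ok, 2→fails, 4→ok.
Walking from position 0: X c first holds at position 0, and c holds at every earlier position along the way, so c U X c holds.
At position 0: G (c → X (b ∨ a)) is false; c U X c is true; so G (c → X (b ∨ a)) ∨ c U X c is true.

Yes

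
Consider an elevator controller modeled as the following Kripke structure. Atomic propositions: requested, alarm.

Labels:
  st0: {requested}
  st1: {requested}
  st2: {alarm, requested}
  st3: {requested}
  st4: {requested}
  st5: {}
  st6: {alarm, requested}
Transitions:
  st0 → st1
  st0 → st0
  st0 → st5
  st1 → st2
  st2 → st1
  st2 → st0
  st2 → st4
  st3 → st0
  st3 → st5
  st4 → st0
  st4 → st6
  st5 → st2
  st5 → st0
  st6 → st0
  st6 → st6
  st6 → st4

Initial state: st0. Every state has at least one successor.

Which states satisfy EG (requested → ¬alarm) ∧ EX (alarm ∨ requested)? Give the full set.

{st0, st3, st4, st5}

States satisfying requested → ¬alarm: {st0, st1, st3, st4, st5}.
States satisfying EG (requested → ¬alarm): {st0, st3, st4, st5}.
States satisfying alarm ∨ requested: {st0, st1, st2, st3, st4, st6}.
States satisfying EX (alarm ∨ requested): {st0, st1, st2, st3, st4, st5, st6}.
States satisfying EG (requested → ¬alarm) ∧ EX (alarm ∨ requested): {st0, st3, st4, st5}.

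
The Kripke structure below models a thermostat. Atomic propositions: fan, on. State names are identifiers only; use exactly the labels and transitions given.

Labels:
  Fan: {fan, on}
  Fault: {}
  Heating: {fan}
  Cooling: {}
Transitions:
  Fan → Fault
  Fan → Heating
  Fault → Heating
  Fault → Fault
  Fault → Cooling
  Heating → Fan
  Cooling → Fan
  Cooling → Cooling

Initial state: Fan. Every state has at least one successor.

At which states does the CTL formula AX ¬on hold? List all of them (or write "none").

States satisfying ¬on: {Fault, Heating, Cooling}.
States satisfying AX ¬on: {Fan, Fault}.

{Fan, Fault}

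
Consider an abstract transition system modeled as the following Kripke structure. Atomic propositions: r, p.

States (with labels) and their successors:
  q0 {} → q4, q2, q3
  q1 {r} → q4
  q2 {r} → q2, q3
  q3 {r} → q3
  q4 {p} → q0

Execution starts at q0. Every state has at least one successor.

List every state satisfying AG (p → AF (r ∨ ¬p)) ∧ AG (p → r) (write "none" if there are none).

States satisfying p → AF (r ∨ ¬p): {q0, q1, q2, q3, q4}.
States satisfying AG (p → AF (r ∨ ¬p)): {q0, q1, q2, q3, q4}.
States satisfying p → r: {q0, q1, q2, q3}.
States satisfying AG (p → r): {q2, q3}.
States satisfying AG (p → AF (r ∨ ¬p)) ∧ AG (p → r): {q2, q3}.

{q2, q3}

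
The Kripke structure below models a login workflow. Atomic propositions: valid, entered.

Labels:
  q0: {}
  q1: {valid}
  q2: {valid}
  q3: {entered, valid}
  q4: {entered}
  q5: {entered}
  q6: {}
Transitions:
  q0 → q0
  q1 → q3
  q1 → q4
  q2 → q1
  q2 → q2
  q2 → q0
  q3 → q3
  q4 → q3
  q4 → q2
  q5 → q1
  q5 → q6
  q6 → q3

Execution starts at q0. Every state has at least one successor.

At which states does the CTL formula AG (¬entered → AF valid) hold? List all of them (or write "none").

{q3, q6}

States satisfying ¬entered → AF valid: {q1, q2, q3, q4, q5, q6}.
States satisfying AG (¬entered → AF valid): {q3, q6}.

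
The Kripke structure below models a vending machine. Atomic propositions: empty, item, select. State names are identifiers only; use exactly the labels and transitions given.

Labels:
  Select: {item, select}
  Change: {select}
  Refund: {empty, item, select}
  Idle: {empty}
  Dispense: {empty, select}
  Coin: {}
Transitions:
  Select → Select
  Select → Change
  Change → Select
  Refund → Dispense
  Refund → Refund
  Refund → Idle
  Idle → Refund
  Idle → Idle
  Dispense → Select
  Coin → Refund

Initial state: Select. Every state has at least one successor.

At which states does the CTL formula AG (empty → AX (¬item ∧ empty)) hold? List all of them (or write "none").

States satisfying empty → AX (¬item ∧ empty): {Select, Change, Coin}.
States satisfying AG (empty → AX (¬item ∧ empty)): {Select, Change}.

{Select, Change}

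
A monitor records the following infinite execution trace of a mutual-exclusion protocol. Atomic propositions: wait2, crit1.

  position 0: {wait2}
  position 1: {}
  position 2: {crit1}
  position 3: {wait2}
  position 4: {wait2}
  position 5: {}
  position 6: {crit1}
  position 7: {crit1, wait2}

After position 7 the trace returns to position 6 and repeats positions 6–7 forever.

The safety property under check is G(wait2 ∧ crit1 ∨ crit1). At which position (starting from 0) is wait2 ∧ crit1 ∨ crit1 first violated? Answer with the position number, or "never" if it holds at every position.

At position 0 the labels are {wait2}, so wait2 ∧ crit1 ∨ crit1 is false there. This is the first violation.

0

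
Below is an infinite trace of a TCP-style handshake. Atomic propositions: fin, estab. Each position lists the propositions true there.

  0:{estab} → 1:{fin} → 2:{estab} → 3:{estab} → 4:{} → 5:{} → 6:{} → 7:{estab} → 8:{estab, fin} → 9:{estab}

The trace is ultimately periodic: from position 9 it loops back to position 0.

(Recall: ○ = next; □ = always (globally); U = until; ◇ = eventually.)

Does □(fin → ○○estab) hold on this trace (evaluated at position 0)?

fin → ○○estab holds at every position 0..9, and those are all positions ever visited, so □(fin → ○○estab) holds.
Positions where fin holds: 1, 8.
Check ○○estab at each: 1→ok, 8→ok.

Yes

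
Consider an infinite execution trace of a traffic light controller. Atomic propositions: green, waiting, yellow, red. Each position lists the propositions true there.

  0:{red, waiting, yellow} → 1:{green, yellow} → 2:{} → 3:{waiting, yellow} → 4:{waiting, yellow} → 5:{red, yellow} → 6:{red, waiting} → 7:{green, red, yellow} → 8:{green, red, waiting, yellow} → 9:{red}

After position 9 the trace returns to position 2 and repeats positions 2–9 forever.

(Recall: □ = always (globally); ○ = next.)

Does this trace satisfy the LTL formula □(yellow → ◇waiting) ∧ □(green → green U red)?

Violated

yellow → ◇waiting holds at every position 0..9, and those are all positions ever visited, so □(yellow → ◇waiting) holds.
Positions where yellow holds: 0, 1, 3, 4, 5, 7, 8.
Check ◇waiting at each: 0→ok, 1→ok, 3→ok, 4→ok, 5→ok, 7→ok, 8→ok.
green → green U red must hold at every position from 0 onward. It fails at position 1, so □(green → green U red) is false.
Positions where green holds: 1, 7, 8.
Check green U red at each: 1→fails, 7→ok, 8→ok.
At position 0: □(yellow → ◇waiting) is true; □(green → green U red) is false; so □(yellow → ◇waiting) ∧ □(green → green U red) is false.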